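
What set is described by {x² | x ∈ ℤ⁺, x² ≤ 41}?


Checking each candidate:
Condition: positive perfect squares ≤ 41
Result = {1, 4, 9, 16, 25, 36}

{1, 4, 9, 16, 25, 36}


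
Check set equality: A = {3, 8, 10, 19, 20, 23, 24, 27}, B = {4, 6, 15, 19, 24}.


Two sets are equal iff they have exactly the same elements.
A = {3, 8, 10, 19, 20, 23, 24, 27}
B = {4, 6, 15, 19, 24}
Differences: {3, 4, 6, 8, 10, 15, 20, 23, 27}
A ≠ B

No, A ≠ B


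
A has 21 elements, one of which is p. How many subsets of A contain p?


Subsets of A containing p correspond to subsets of A \ {p}, which has 20 elements.
Count = 2^(n-1) = 2^20
= 1048576

Number of subsets containing p = 1048576


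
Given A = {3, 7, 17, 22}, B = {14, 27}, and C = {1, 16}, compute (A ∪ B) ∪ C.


A ∪ B = {3, 7, 14, 17, 22, 27}
(A ∪ B) ∪ C = {1, 3, 7, 14, 16, 17, 22, 27}

A ∪ B ∪ C = {1, 3, 7, 14, 16, 17, 22, 27}


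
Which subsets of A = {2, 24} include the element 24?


A subset of A contains 24 iff the remaining 1 elements form any subset of A \ {24}.
Count: 2^(n-1) = 2^1 = 2
Subsets containing 24: {24}, {2, 24}

Subsets containing 24 (2 total): {24}, {2, 24}


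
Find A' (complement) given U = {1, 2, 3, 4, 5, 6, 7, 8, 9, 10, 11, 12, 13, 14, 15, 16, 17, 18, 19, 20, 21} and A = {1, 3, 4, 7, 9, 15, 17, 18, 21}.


Aᶜ = U \ A = elements in U but not in A
U = {1, 2, 3, 4, 5, 6, 7, 8, 9, 10, 11, 12, 13, 14, 15, 16, 17, 18, 19, 20, 21}
A = {1, 3, 4, 7, 9, 15, 17, 18, 21}
Aᶜ = {2, 5, 6, 8, 10, 11, 12, 13, 14, 16, 19, 20}

Aᶜ = {2, 5, 6, 8, 10, 11, 12, 13, 14, 16, 19, 20}


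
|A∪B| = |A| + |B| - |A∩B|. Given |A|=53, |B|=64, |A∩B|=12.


|A ∪ B| = |A| + |B| - |A ∩ B|
= 53 + 64 - 12
= 105

|A ∪ B| = 105


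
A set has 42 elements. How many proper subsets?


Total subsets = 2^n = 2^42 = 4398046511104
Proper subsets exclude the set itself: 2^n - 1
= 4398046511104 - 1
= 4398046511103

Number of proper subsets = 4398046511103


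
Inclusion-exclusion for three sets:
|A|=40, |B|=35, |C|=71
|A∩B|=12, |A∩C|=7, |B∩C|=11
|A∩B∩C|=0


|A∪B∪C| = |A|+|B|+|C| - |A∩B|-|A∩C|-|B∩C| + |A∩B∩C|
= 40+35+71 - 12-7-11 + 0
= 146 - 30 + 0
= 116

|A ∪ B ∪ C| = 116


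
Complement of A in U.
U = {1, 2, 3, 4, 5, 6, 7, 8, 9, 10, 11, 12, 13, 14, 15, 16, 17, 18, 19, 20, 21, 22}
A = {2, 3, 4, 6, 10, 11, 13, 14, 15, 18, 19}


Aᶜ = U \ A = elements in U but not in A
U = {1, 2, 3, 4, 5, 6, 7, 8, 9, 10, 11, 12, 13, 14, 15, 16, 17, 18, 19, 20, 21, 22}
A = {2, 3, 4, 6, 10, 11, 13, 14, 15, 18, 19}
Aᶜ = {1, 5, 7, 8, 9, 12, 16, 17, 20, 21, 22}

Aᶜ = {1, 5, 7, 8, 9, 12, 16, 17, 20, 21, 22}


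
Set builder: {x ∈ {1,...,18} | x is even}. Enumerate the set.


Checking each candidate:
Condition: even numbers in {1,...,18}
Result = {2, 4, 6, 8, 10, 12, 14, 16, 18}

{2, 4, 6, 8, 10, 12, 14, 16, 18}


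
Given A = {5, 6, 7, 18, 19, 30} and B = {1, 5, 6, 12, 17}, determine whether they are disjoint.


Disjoint means A ∩ B = ∅.
A ∩ B = {5, 6}
A ∩ B ≠ ∅, so A and B are NOT disjoint.

No, A and B are not disjoint (A ∩ B = {5, 6})


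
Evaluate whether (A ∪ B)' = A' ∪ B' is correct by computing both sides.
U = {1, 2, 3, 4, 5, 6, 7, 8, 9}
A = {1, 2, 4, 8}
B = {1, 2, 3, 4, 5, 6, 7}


LHS: A ∪ B = {1, 2, 3, 4, 5, 6, 7, 8}
(A ∪ B)' = U \ (A ∪ B) = {9}
A' = {3, 5, 6, 7, 9}, B' = {8, 9}
Claimed RHS: A' ∪ B' = {3, 5, 6, 7, 8, 9}
Identity is INVALID: LHS = {9} but the RHS claimed here equals {3, 5, 6, 7, 8, 9}. The correct form is (A ∪ B)' = A' ∩ B'.

Identity is invalid: (A ∪ B)' = {9} but A' ∪ B' = {3, 5, 6, 7, 8, 9}. The correct De Morgan law is (A ∪ B)' = A' ∩ B'.


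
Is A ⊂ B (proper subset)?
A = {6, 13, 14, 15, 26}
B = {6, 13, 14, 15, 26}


A ⊂ B requires: A ⊆ B AND A ≠ B.
A ⊆ B? Yes
A = B? Yes
A = B, so A is not a PROPER subset.

No, A is not a proper subset of B


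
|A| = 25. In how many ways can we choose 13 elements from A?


C(n,k) = n! / (k!(n-k)!)
C(25,13) = 25! / (13!12!)
= 5200300

C(25,13) = 5200300


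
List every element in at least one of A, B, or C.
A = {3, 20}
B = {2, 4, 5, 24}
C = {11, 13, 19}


A ∪ B = {2, 3, 4, 5, 20, 24}
(A ∪ B) ∪ C = {2, 3, 4, 5, 11, 13, 19, 20, 24}

A ∪ B ∪ C = {2, 3, 4, 5, 11, 13, 19, 20, 24}


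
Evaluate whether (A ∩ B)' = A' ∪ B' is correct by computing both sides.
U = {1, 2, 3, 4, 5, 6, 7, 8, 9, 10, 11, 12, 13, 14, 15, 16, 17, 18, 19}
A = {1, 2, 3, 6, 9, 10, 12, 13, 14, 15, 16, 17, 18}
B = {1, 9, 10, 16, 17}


LHS: A ∩ B = {1, 9, 10, 16, 17}
(A ∩ B)' = U \ (A ∩ B) = {2, 3, 4, 5, 6, 7, 8, 11, 12, 13, 14, 15, 18, 19}
A' = {4, 5, 7, 8, 11, 19}, B' = {2, 3, 4, 5, 6, 7, 8, 11, 12, 13, 14, 15, 18, 19}
Claimed RHS: A' ∪ B' = {2, 3, 4, 5, 6, 7, 8, 11, 12, 13, 14, 15, 18, 19}
Identity is VALID: LHS = RHS = {2, 3, 4, 5, 6, 7, 8, 11, 12, 13, 14, 15, 18, 19} ✓

Identity is valid. (A ∩ B)' = A' ∪ B' = {2, 3, 4, 5, 6, 7, 8, 11, 12, 13, 14, 15, 18, 19}


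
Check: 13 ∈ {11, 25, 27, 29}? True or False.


A = {11, 25, 27, 29}
Checking if 13 is in A
13 is not in A → False

13 ∉ A


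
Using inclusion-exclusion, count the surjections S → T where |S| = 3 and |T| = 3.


n = |S| = 3, k = |T| = 3. Surjections via inclusion-exclusion:
S(n,k) = Σ(-1)^i × C(k,i) × (k-i)^n, i=0 to k
i=0: (-1)^0×C(3,0)×3^3 = 27
i=1: (-1)^1×C(3,1)×2^3 = -24
i=2: (-1)^2×C(3,2)×1^3 = 3
i=3: (-1)^3×C(3,3)×0^3 = 0
Total = 6

Number of surjections = 6


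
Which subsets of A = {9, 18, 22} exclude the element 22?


A subset of A that omits 22 is a subset of A \ {22}, so there are 2^(n-1) = 2^2 = 4 of them.
Subsets excluding 22: ∅, {9}, {18}, {9, 18}

Subsets excluding 22 (4 total): ∅, {9}, {18}, {9, 18}


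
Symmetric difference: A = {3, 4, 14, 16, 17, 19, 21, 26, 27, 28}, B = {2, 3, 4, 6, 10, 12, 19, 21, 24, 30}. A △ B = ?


A △ B = (A \ B) ∪ (B \ A) = elements in exactly one of A or B
A \ B = {14, 16, 17, 26, 27, 28}
B \ A = {2, 6, 10, 12, 24, 30}
A △ B = {2, 6, 10, 12, 14, 16, 17, 24, 26, 27, 28, 30}

A △ B = {2, 6, 10, 12, 14, 16, 17, 24, 26, 27, 28, 30}


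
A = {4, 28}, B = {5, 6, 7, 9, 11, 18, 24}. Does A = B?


Two sets are equal iff they have exactly the same elements.
A = {4, 28}
B = {5, 6, 7, 9, 11, 18, 24}
Differences: {4, 5, 6, 7, 9, 11, 18, 24, 28}
A ≠ B

No, A ≠ B


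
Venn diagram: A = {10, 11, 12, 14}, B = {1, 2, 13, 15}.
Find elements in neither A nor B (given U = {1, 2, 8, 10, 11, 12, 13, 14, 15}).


A = {10, 11, 12, 14}
B = {1, 2, 13, 15}
Region: in neither A nor B (given U = {1, 2, 8, 10, 11, 12, 13, 14, 15})
Elements: {8}

Elements in neither A nor B (given U = {1, 2, 8, 10, 11, 12, 13, 14, 15}): {8}


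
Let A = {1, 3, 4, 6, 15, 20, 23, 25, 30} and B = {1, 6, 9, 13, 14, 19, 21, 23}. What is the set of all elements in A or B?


A ∪ B = all elements in A or B (or both)
A = {1, 3, 4, 6, 15, 20, 23, 25, 30}
B = {1, 6, 9, 13, 14, 19, 21, 23}
A ∪ B = {1, 3, 4, 6, 9, 13, 14, 15, 19, 20, 21, 23, 25, 30}

A ∪ B = {1, 3, 4, 6, 9, 13, 14, 15, 19, 20, 21, 23, 25, 30}


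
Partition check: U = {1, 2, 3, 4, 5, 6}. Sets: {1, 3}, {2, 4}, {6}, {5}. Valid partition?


A partition requires: (1) non-empty parts, (2) pairwise disjoint, (3) union = U
Parts: {1, 3}, {2, 4}, {6}, {5}
Union of parts: {1, 2, 3, 4, 5, 6}
U = {1, 2, 3, 4, 5, 6}
All non-empty? True
Pairwise disjoint? True
Covers U? True

Yes, valid partition


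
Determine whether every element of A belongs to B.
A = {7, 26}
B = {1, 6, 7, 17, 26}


A ⊆ B means every element of A is in B.
All elements of A are in B.
So A ⊆ B.

Yes, A ⊆ B


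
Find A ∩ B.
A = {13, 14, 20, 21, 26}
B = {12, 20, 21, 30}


A ∩ B = elements in both A and B
A = {13, 14, 20, 21, 26}
B = {12, 20, 21, 30}
A ∩ B = {20, 21}

A ∩ B = {20, 21}


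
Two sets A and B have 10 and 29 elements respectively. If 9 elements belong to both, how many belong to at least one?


|A ∪ B| = |A| + |B| - |A ∩ B|
= 10 + 29 - 9
= 30

|A ∪ B| = 30


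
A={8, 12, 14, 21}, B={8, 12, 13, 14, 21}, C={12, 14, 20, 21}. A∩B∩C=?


A ∩ B = {8, 12, 14, 21}
(A ∩ B) ∩ C = {12, 14, 21}

A ∩ B ∩ C = {12, 14, 21}


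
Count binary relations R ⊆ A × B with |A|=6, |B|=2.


A relation from A to B is any subset of A × B.
|A × B| = 6 × 2 = 12
# relations = 2^|A × B| = 2^12 = 4096

Number of relations = 4096


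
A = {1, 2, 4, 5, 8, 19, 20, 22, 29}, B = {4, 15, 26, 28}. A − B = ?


A \ B = elements in A but not in B
A = {1, 2, 4, 5, 8, 19, 20, 22, 29}
B = {4, 15, 26, 28}
Remove from A any elements in B
A \ B = {1, 2, 5, 8, 19, 20, 22, 29}

A \ B = {1, 2, 5, 8, 19, 20, 22, 29}


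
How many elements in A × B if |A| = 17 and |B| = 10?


|A × B| = |A| × |B|
= 17 × 10
= 170

|A × B| = 170


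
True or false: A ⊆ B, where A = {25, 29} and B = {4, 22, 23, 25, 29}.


A ⊆ B means every element of A is in B.
All elements of A are in B.
So A ⊆ B.

Yes, A ⊆ B


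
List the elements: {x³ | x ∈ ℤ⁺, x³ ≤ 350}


Checking each candidate:
Condition: positive perfect cubes ≤ 350
Result = {1, 8, 27, 64, 125, 216, 343}

{1, 8, 27, 64, 125, 216, 343}


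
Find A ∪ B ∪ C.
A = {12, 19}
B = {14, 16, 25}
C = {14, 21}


A ∪ B = {12, 14, 16, 19, 25}
(A ∪ B) ∪ C = {12, 14, 16, 19, 21, 25}

A ∪ B ∪ C = {12, 14, 16, 19, 21, 25}


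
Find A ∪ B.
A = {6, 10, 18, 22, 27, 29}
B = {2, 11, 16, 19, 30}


A ∪ B = all elements in A or B (or both)
A = {6, 10, 18, 22, 27, 29}
B = {2, 11, 16, 19, 30}
A ∪ B = {2, 6, 10, 11, 16, 18, 19, 22, 27, 29, 30}

A ∪ B = {2, 6, 10, 11, 16, 18, 19, 22, 27, 29, 30}


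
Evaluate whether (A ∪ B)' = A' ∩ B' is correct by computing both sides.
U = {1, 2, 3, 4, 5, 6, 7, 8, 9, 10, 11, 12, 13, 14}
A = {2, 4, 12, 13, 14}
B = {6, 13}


LHS: A ∪ B = {2, 4, 6, 12, 13, 14}
(A ∪ B)' = U \ (A ∪ B) = {1, 3, 5, 7, 8, 9, 10, 11}
A' = {1, 3, 5, 6, 7, 8, 9, 10, 11}, B' = {1, 2, 3, 4, 5, 7, 8, 9, 10, 11, 12, 14}
Claimed RHS: A' ∩ B' = {1, 3, 5, 7, 8, 9, 10, 11}
Identity is VALID: LHS = RHS = {1, 3, 5, 7, 8, 9, 10, 11} ✓

Identity is valid. (A ∪ B)' = A' ∩ B' = {1, 3, 5, 7, 8, 9, 10, 11}


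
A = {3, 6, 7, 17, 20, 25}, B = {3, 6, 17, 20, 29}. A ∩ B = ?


A ∩ B = elements in both A and B
A = {3, 6, 7, 17, 20, 25}
B = {3, 6, 17, 20, 29}
A ∩ B = {3, 6, 17, 20}

A ∩ B = {3, 6, 17, 20}


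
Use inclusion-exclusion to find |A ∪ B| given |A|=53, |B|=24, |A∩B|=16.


|A ∪ B| = |A| + |B| - |A ∩ B|
= 53 + 24 - 16
= 61

|A ∪ B| = 61


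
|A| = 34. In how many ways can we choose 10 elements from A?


C(n,k) = n! / (k!(n-k)!)
C(34,10) = 34! / (10!24!)
= 131128140

C(34,10) = 131128140


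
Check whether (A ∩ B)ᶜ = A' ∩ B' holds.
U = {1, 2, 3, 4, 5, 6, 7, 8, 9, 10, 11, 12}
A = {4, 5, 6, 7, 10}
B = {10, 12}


LHS: A ∩ B = {10}
(A ∩ B)' = U \ (A ∩ B) = {1, 2, 3, 4, 5, 6, 7, 8, 9, 11, 12}
A' = {1, 2, 3, 8, 9, 11, 12}, B' = {1, 2, 3, 4, 5, 6, 7, 8, 9, 11}
Claimed RHS: A' ∩ B' = {1, 2, 3, 8, 9, 11}
Identity is INVALID: LHS = {1, 2, 3, 4, 5, 6, 7, 8, 9, 11, 12} but the RHS claimed here equals {1, 2, 3, 8, 9, 11}. The correct form is (A ∩ B)' = A' ∪ B'.

Identity is invalid: (A ∩ B)' = {1, 2, 3, 4, 5, 6, 7, 8, 9, 11, 12} but A' ∩ B' = {1, 2, 3, 8, 9, 11}. The correct De Morgan law is (A ∩ B)' = A' ∪ B'.


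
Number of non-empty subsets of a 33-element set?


Total subsets = 2^n = 2^33 = 8589934592
Non-empty subsets exclude the empty set: 2^n - 1
= 8589934592 - 1
= 8589934591

Number of non-empty subsets = 8589934591


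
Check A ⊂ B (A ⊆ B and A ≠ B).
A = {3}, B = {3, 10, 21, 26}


A ⊂ B requires: A ⊆ B AND A ≠ B.
A ⊆ B? Yes
A = B? No
A ⊂ B: Yes (A is a proper subset of B)

Yes, A ⊂ B


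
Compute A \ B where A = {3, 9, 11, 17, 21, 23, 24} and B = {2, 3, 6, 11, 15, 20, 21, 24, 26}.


A \ B = elements in A but not in B
A = {3, 9, 11, 17, 21, 23, 24}
B = {2, 3, 6, 11, 15, 20, 21, 24, 26}
Remove from A any elements in B
A \ B = {9, 17, 23}

A \ B = {9, 17, 23}


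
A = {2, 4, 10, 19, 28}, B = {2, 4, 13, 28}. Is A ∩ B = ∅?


Disjoint means A ∩ B = ∅.
A ∩ B = {2, 4, 28}
A ∩ B ≠ ∅, so A and B are NOT disjoint.

No, A and B are not disjoint (A ∩ B = {2, 4, 28})


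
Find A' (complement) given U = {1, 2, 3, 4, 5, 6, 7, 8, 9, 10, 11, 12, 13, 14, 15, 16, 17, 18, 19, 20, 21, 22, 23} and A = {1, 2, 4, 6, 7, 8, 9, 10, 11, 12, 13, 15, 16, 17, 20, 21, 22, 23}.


Aᶜ = U \ A = elements in U but not in A
U = {1, 2, 3, 4, 5, 6, 7, 8, 9, 10, 11, 12, 13, 14, 15, 16, 17, 18, 19, 20, 21, 22, 23}
A = {1, 2, 4, 6, 7, 8, 9, 10, 11, 12, 13, 15, 16, 17, 20, 21, 22, 23}
Aᶜ = {3, 5, 14, 18, 19}

Aᶜ = {3, 5, 14, 18, 19}


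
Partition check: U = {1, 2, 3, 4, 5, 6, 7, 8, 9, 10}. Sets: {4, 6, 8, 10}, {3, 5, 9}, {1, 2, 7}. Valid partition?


A partition requires: (1) non-empty parts, (2) pairwise disjoint, (3) union = U
Parts: {4, 6, 8, 10}, {3, 5, 9}, {1, 2, 7}
Union of parts: {1, 2, 3, 4, 5, 6, 7, 8, 9, 10}
U = {1, 2, 3, 4, 5, 6, 7, 8, 9, 10}
All non-empty? True
Pairwise disjoint? True
Covers U? True

Yes, valid partition


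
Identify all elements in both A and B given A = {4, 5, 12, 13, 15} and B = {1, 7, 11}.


A = {4, 5, 12, 13, 15}
B = {1, 7, 11}
Region: in both A and B
Elements: ∅

Elements in both A and B: ∅


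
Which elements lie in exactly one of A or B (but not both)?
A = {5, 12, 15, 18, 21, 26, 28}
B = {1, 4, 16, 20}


A △ B = (A \ B) ∪ (B \ A) = elements in exactly one of A or B
A \ B = {5, 12, 15, 18, 21, 26, 28}
B \ A = {1, 4, 16, 20}
A △ B = {1, 4, 5, 12, 15, 16, 18, 20, 21, 26, 28}

A △ B = {1, 4, 5, 12, 15, 16, 18, 20, 21, 26, 28}


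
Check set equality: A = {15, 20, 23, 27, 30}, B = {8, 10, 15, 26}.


Two sets are equal iff they have exactly the same elements.
A = {15, 20, 23, 27, 30}
B = {8, 10, 15, 26}
Differences: {8, 10, 20, 23, 26, 27, 30}
A ≠ B

No, A ≠ B


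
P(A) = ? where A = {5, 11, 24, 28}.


|A| = 4, so |P(A)| = 2^4 = 16
Enumerate subsets by cardinality (0 to 4):
∅, {5}, {11}, {24}, {28}, {5, 11}, {5, 24}, {5, 28}, {11, 24}, {11, 28}, {24, 28}, {5, 11, 24}, {5, 11, 28}, {5, 24, 28}, {11, 24, 28}, {5, 11, 24, 28}

P(A) has 16 subsets: ∅, {5}, {11}, {24}, {28}, {5, 11}, {5, 24}, {5, 28}, {11, 24}, {11, 28}, {24, 28}, {5, 11, 24}, {5, 11, 28}, {5, 24, 28}, {11, 24, 28}, {5, 11, 24, 28}


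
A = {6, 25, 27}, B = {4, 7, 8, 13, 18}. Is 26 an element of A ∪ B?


A = {6, 25, 27}, B = {4, 7, 8, 13, 18}
A ∪ B = all elements in A or B
A ∪ B = {4, 6, 7, 8, 13, 18, 25, 27}
Checking if 26 ∈ A ∪ B
26 is not in A ∪ B → False

26 ∉ A ∪ B


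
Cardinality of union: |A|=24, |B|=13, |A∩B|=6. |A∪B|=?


|A ∪ B| = |A| + |B| - |A ∩ B|
= 24 + 13 - 6
= 31

|A ∪ B| = 31


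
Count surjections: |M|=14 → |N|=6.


n = |M| = 14, k = |N| = 6. Surjections via inclusion-exclusion:
S(n,k) = Σ(-1)^i × C(k,i) × (k-i)^n, i=0 to k
i=0: (-1)^0×C(6,0)×6^14 = 78364164096
i=1: (-1)^1×C(6,1)×5^14 = -36621093750
i=2: (-1)^2×C(6,2)×4^14 = 4026531840
i=3: (-1)^3×C(6,3)×3^14 = -95659380
i=4: (-1)^4×C(6,4)×2^14 = 245760
i=5: (-1)^5×C(6,5)×1^14 = -6
i=6: (-1)^6×C(6,6)×0^14 = 0
Total = 45674188560

Number of surjections = 45674188560


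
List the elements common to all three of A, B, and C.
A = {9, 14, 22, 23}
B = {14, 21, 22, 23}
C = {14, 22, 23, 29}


A ∩ B = {14, 22, 23}
(A ∩ B) ∩ C = {14, 22, 23}

A ∩ B ∩ C = {14, 22, 23}


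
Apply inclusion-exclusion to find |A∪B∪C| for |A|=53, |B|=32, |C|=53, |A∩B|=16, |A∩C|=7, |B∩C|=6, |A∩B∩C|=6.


|A∪B∪C| = |A|+|B|+|C| - |A∩B|-|A∩C|-|B∩C| + |A∩B∩C|
= 53+32+53 - 16-7-6 + 6
= 138 - 29 + 6
= 115

|A ∪ B ∪ C| = 115


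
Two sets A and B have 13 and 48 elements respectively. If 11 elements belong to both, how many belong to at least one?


|A ∪ B| = |A| + |B| - |A ∩ B|
= 13 + 48 - 11
= 50

|A ∪ B| = 50


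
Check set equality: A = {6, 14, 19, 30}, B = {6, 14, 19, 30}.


Two sets are equal iff they have exactly the same elements.
A = {6, 14, 19, 30}
B = {6, 14, 19, 30}
Same elements → A = B

Yes, A = B


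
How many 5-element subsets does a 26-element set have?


C(n,k) = n! / (k!(n-k)!)
C(26,5) = 26! / (5!21!)
= 65780

C(26,5) = 65780


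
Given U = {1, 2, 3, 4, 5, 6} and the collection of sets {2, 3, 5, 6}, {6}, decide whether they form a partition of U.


A partition requires: (1) non-empty parts, (2) pairwise disjoint, (3) union = U
Parts: {2, 3, 5, 6}, {6}
Union of parts: {2, 3, 5, 6}
U = {1, 2, 3, 4, 5, 6}
All non-empty? True
Pairwise disjoint? False
Covers U? False

No, not a valid partition


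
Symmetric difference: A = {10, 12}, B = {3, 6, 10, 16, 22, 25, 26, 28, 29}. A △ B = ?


A △ B = (A \ B) ∪ (B \ A) = elements in exactly one of A or B
A \ B = {12}
B \ A = {3, 6, 16, 22, 25, 26, 28, 29}
A △ B = {3, 6, 12, 16, 22, 25, 26, 28, 29}

A △ B = {3, 6, 12, 16, 22, 25, 26, 28, 29}


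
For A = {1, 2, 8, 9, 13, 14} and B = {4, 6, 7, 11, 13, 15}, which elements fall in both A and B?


A = {1, 2, 8, 9, 13, 14}
B = {4, 6, 7, 11, 13, 15}
Region: in both A and B
Elements: {13}

Elements in both A and B: {13}


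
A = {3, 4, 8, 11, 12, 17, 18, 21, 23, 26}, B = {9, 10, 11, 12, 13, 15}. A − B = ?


A \ B = elements in A but not in B
A = {3, 4, 8, 11, 12, 17, 18, 21, 23, 26}
B = {9, 10, 11, 12, 13, 15}
Remove from A any elements in B
A \ B = {3, 4, 8, 17, 18, 21, 23, 26}

A \ B = {3, 4, 8, 17, 18, 21, 23, 26}


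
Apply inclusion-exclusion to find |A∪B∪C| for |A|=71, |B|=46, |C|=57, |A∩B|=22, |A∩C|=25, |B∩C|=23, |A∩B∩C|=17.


|A∪B∪C| = |A|+|B|+|C| - |A∩B|-|A∩C|-|B∩C| + |A∩B∩C|
= 71+46+57 - 22-25-23 + 17
= 174 - 70 + 17
= 121

|A ∪ B ∪ C| = 121


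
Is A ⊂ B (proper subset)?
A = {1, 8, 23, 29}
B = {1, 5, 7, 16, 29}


A ⊂ B requires: A ⊆ B AND A ≠ B.
A ⊆ B? No
A ⊄ B, so A is not a proper subset.

No, A is not a proper subset of B


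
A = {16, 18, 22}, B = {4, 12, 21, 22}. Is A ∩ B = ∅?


Disjoint means A ∩ B = ∅.
A ∩ B = {22}
A ∩ B ≠ ∅, so A and B are NOT disjoint.

No, A and B are not disjoint (A ∩ B = {22})


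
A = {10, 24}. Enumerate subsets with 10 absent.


A subset of A that omits 10 is a subset of A \ {10}, so there are 2^(n-1) = 2^1 = 2 of them.
Subsets excluding 10: ∅, {24}

Subsets excluding 10 (2 total): ∅, {24}


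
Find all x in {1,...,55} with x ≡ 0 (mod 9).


Checking each candidate:
Condition: x in {1,...,55} with x ≡ 0 (mod 9)
Result = {9, 18, 27, 36, 45, 54}

{9, 18, 27, 36, 45, 54}


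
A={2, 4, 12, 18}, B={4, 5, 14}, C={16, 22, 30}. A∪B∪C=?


A ∪ B = {2, 4, 5, 12, 14, 18}
(A ∪ B) ∪ C = {2, 4, 5, 12, 14, 16, 18, 22, 30}

A ∪ B ∪ C = {2, 4, 5, 12, 14, 16, 18, 22, 30}


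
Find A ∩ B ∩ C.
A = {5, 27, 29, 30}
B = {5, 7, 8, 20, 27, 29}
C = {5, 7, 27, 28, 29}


A ∩ B = {5, 27, 29}
(A ∩ B) ∩ C = {5, 27, 29}

A ∩ B ∩ C = {5, 27, 29}


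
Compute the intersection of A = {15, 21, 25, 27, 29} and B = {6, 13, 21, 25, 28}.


A ∩ B = elements in both A and B
A = {15, 21, 25, 27, 29}
B = {6, 13, 21, 25, 28}
A ∩ B = {21, 25}

A ∩ B = {21, 25}


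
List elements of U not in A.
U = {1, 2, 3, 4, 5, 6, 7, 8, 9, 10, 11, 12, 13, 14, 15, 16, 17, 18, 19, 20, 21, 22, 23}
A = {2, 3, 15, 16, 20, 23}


Aᶜ = U \ A = elements in U but not in A
U = {1, 2, 3, 4, 5, 6, 7, 8, 9, 10, 11, 12, 13, 14, 15, 16, 17, 18, 19, 20, 21, 22, 23}
A = {2, 3, 15, 16, 20, 23}
Aᶜ = {1, 4, 5, 6, 7, 8, 9, 10, 11, 12, 13, 14, 17, 18, 19, 21, 22}

Aᶜ = {1, 4, 5, 6, 7, 8, 9, 10, 11, 12, 13, 14, 17, 18, 19, 21, 22}


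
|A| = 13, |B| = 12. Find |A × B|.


|A × B| = |A| × |B|
= 13 × 12
= 156

|A × B| = 156


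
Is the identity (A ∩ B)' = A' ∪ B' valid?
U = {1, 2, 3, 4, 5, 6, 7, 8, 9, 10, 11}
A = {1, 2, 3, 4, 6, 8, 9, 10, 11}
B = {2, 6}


LHS: A ∩ B = {2, 6}
(A ∩ B)' = U \ (A ∩ B) = {1, 3, 4, 5, 7, 8, 9, 10, 11}
A' = {5, 7}, B' = {1, 3, 4, 5, 7, 8, 9, 10, 11}
Claimed RHS: A' ∪ B' = {1, 3, 4, 5, 7, 8, 9, 10, 11}
Identity is VALID: LHS = RHS = {1, 3, 4, 5, 7, 8, 9, 10, 11} ✓

Identity is valid. (A ∩ B)' = A' ∪ B' = {1, 3, 4, 5, 7, 8, 9, 10, 11}


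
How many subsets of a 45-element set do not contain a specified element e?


Subsets of A avoiding e are subsets of A \ {e}, which has 44 elements.
Count = 2^(n-1) = 2^44
= 17592186044416

Number of subsets avoiding e = 17592186044416


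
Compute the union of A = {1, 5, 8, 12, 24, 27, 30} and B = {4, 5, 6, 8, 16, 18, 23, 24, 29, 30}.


A ∪ B = all elements in A or B (or both)
A = {1, 5, 8, 12, 24, 27, 30}
B = {4, 5, 6, 8, 16, 18, 23, 24, 29, 30}
A ∪ B = {1, 4, 5, 6, 8, 12, 16, 18, 23, 24, 27, 29, 30}

A ∪ B = {1, 4, 5, 6, 8, 12, 16, 18, 23, 24, 27, 29, 30}


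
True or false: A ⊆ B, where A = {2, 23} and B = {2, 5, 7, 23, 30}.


A ⊆ B means every element of A is in B.
All elements of A are in B.
So A ⊆ B.

Yes, A ⊆ B


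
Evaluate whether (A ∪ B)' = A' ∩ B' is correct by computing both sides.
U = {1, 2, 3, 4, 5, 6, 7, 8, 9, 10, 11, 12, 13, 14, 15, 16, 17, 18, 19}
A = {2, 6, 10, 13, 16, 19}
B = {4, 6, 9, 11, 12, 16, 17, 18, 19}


LHS: A ∪ B = {2, 4, 6, 9, 10, 11, 12, 13, 16, 17, 18, 19}
(A ∪ B)' = U \ (A ∪ B) = {1, 3, 5, 7, 8, 14, 15}
A' = {1, 3, 4, 5, 7, 8, 9, 11, 12, 14, 15, 17, 18}, B' = {1, 2, 3, 5, 7, 8, 10, 13, 14, 15}
Claimed RHS: A' ∩ B' = {1, 3, 5, 7, 8, 14, 15}
Identity is VALID: LHS = RHS = {1, 3, 5, 7, 8, 14, 15} ✓

Identity is valid. (A ∪ B)' = A' ∩ B' = {1, 3, 5, 7, 8, 14, 15}


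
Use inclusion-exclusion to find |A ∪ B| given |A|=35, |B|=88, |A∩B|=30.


|A ∪ B| = |A| + |B| - |A ∩ B|
= 35 + 88 - 30
= 93

|A ∪ B| = 93


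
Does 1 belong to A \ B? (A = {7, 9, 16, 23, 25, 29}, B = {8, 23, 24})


A = {7, 9, 16, 23, 25, 29}, B = {8, 23, 24}
A \ B = elements in A but not in B
A \ B = {7, 9, 16, 25, 29}
Checking if 1 ∈ A \ B
1 is not in A \ B → False

1 ∉ A \ B


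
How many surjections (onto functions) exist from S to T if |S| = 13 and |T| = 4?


n = |S| = 13, k = |T| = 4. Surjections via inclusion-exclusion:
S(n,k) = Σ(-1)^i × C(k,i) × (k-i)^n, i=0 to k
i=0: (-1)^0×C(4,0)×4^13 = 67108864
i=1: (-1)^1×C(4,1)×3^13 = -6377292
i=2: (-1)^2×C(4,2)×2^13 = 49152
i=3: (-1)^3×C(4,3)×1^13 = -4
i=4: (-1)^4×C(4,4)×0^13 = 0
Total = 60780720

Number of surjections = 60780720


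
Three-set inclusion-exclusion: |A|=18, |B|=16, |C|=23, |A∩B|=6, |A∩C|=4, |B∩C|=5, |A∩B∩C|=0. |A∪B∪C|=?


|A∪B∪C| = |A|+|B|+|C| - |A∩B|-|A∩C|-|B∩C| + |A∩B∩C|
= 18+16+23 - 6-4-5 + 0
= 57 - 15 + 0
= 42

|A ∪ B ∪ C| = 42


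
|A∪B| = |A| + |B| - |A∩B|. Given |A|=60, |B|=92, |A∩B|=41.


|A ∪ B| = |A| + |B| - |A ∩ B|
= 60 + 92 - 41
= 111

|A ∪ B| = 111


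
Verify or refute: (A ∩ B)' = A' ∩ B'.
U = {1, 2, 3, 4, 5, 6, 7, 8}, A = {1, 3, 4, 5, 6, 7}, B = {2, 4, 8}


LHS: A ∩ B = {4}
(A ∩ B)' = U \ (A ∩ B) = {1, 2, 3, 5, 6, 7, 8}
A' = {2, 8}, B' = {1, 3, 5, 6, 7}
Claimed RHS: A' ∩ B' = ∅
Identity is INVALID: LHS = {1, 2, 3, 5, 6, 7, 8} but the RHS claimed here equals ∅. The correct form is (A ∩ B)' = A' ∪ B'.

Identity is invalid: (A ∩ B)' = {1, 2, 3, 5, 6, 7, 8} but A' ∩ B' = ∅. The correct De Morgan law is (A ∩ B)' = A' ∪ B'.


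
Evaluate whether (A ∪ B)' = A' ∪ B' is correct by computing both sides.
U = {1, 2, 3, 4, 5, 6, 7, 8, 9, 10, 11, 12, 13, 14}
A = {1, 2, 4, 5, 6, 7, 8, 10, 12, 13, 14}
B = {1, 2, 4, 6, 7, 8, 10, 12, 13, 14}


LHS: A ∪ B = {1, 2, 4, 5, 6, 7, 8, 10, 12, 13, 14}
(A ∪ B)' = U \ (A ∪ B) = {3, 9, 11}
A' = {3, 9, 11}, B' = {3, 5, 9, 11}
Claimed RHS: A' ∪ B' = {3, 5, 9, 11}
Identity is INVALID: LHS = {3, 9, 11} but the RHS claimed here equals {3, 5, 9, 11}. The correct form is (A ∪ B)' = A' ∩ B'.

Identity is invalid: (A ∪ B)' = {3, 9, 11} but A' ∪ B' = {3, 5, 9, 11}. The correct De Morgan law is (A ∪ B)' = A' ∩ B'.


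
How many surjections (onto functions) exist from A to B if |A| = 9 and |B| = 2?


n = |A| = 9, k = |B| = 2. Surjections via inclusion-exclusion:
S(n,k) = Σ(-1)^i × C(k,i) × (k-i)^n, i=0 to k
i=0: (-1)^0×C(2,0)×2^9 = 512
i=1: (-1)^1×C(2,1)×1^9 = -2
i=2: (-1)^2×C(2,2)×0^9 = 0
Total = 510

Number of surjections = 510


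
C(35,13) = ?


C(n,k) = n! / (k!(n-k)!)
C(35,13) = 35! / (13!22!)
= 1476337800

C(35,13) = 1476337800


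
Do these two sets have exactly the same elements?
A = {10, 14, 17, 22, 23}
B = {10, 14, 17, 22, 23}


Two sets are equal iff they have exactly the same elements.
A = {10, 14, 17, 22, 23}
B = {10, 14, 17, 22, 23}
Same elements → A = B

Yes, A = B


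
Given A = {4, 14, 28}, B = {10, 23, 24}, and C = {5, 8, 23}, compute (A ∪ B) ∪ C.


A ∪ B = {4, 10, 14, 23, 24, 28}
(A ∪ B) ∪ C = {4, 5, 8, 10, 14, 23, 24, 28}

A ∪ B ∪ C = {4, 5, 8, 10, 14, 23, 24, 28}


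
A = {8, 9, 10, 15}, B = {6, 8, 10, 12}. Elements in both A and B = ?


A = {8, 9, 10, 15}
B = {6, 8, 10, 12}
Region: in both A and B
Elements: {8, 10}

Elements in both A and B: {8, 10}


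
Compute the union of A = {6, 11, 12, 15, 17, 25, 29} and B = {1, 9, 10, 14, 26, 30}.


A ∪ B = all elements in A or B (or both)
A = {6, 11, 12, 15, 17, 25, 29}
B = {1, 9, 10, 14, 26, 30}
A ∪ B = {1, 6, 9, 10, 11, 12, 14, 15, 17, 25, 26, 29, 30}

A ∪ B = {1, 6, 9, 10, 11, 12, 14, 15, 17, 25, 26, 29, 30}


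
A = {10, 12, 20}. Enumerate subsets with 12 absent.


A subset of A that omits 12 is a subset of A \ {12}, so there are 2^(n-1) = 2^2 = 4 of them.
Subsets excluding 12: ∅, {10}, {20}, {10, 20}

Subsets excluding 12 (4 total): ∅, {10}, {20}, {10, 20}


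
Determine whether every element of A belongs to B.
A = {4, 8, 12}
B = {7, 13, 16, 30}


A ⊆ B means every element of A is in B.
Elements in A not in B: {4, 8, 12}
So A ⊄ B.

No, A ⊄ B


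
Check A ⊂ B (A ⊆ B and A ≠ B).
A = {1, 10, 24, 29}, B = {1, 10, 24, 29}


A ⊂ B requires: A ⊆ B AND A ≠ B.
A ⊆ B? Yes
A = B? Yes
A = B, so A is not a PROPER subset.

No, A is not a proper subset of B


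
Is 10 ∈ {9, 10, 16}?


A = {9, 10, 16}
Checking if 10 is in A
10 is in A → True

10 ∈ A


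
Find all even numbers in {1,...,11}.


Checking each candidate:
Condition: even numbers in {1,...,11}
Result = {2, 4, 6, 8, 10}

{2, 4, 6, 8, 10}


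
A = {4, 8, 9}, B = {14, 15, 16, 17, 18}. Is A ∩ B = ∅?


Disjoint means A ∩ B = ∅.
A ∩ B = ∅
A ∩ B = ∅, so A and B are disjoint.

Yes, A and B are disjoint


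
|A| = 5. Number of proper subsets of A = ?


Total subsets = 2^n = 2^5 = 32
Proper subsets exclude the set itself: 2^n - 1
= 32 - 1
= 31

Number of proper subsets = 31


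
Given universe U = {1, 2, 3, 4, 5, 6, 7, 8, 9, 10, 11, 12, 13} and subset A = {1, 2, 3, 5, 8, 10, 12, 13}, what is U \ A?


Aᶜ = U \ A = elements in U but not in A
U = {1, 2, 3, 4, 5, 6, 7, 8, 9, 10, 11, 12, 13}
A = {1, 2, 3, 5, 8, 10, 12, 13}
Aᶜ = {4, 6, 7, 9, 11}

Aᶜ = {4, 6, 7, 9, 11}


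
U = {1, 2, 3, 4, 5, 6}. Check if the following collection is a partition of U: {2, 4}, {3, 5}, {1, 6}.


A partition requires: (1) non-empty parts, (2) pairwise disjoint, (3) union = U
Parts: {2, 4}, {3, 5}, {1, 6}
Union of parts: {1, 2, 3, 4, 5, 6}
U = {1, 2, 3, 4, 5, 6}
All non-empty? True
Pairwise disjoint? True
Covers U? True

Yes, valid partition


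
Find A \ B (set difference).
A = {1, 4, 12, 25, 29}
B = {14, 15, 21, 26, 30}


A \ B = elements in A but not in B
A = {1, 4, 12, 25, 29}
B = {14, 15, 21, 26, 30}
Remove from A any elements in B
A \ B = {1, 4, 12, 25, 29}

A \ B = {1, 4, 12, 25, 29}


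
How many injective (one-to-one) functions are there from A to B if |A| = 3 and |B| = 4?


An injection sends each of |A| = 3 inputs to a distinct output in B.
# injections = |B|·(|B|-1)·…·(|B|-|A|+1) = 4! / (4 - 3)!
= 4 × 3 × 2
= 24

Number of injections = 24


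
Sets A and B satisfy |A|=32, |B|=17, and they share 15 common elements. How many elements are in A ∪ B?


|A ∪ B| = |A| + |B| - |A ∩ B|
= 32 + 17 - 15
= 34

|A ∪ B| = 34


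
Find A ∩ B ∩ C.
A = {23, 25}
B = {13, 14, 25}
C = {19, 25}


A ∩ B = {25}
(A ∩ B) ∩ C = {25}

A ∩ B ∩ C = {25}


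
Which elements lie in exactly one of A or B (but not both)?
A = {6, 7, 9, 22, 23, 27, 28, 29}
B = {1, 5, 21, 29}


A △ B = (A \ B) ∪ (B \ A) = elements in exactly one of A or B
A \ B = {6, 7, 9, 22, 23, 27, 28}
B \ A = {1, 5, 21}
A △ B = {1, 5, 6, 7, 9, 21, 22, 23, 27, 28}

A △ B = {1, 5, 6, 7, 9, 21, 22, 23, 27, 28}


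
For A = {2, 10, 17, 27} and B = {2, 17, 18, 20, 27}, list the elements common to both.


A ∩ B = elements in both A and B
A = {2, 10, 17, 27}
B = {2, 17, 18, 20, 27}
A ∩ B = {2, 17, 27}

A ∩ B = {2, 17, 27}


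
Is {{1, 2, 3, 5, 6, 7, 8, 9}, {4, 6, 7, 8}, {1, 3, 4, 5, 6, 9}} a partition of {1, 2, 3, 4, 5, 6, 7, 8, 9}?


A partition requires: (1) non-empty parts, (2) pairwise disjoint, (3) union = U
Parts: {1, 2, 3, 5, 6, 7, 8, 9}, {4, 6, 7, 8}, {1, 3, 4, 5, 6, 9}
Union of parts: {1, 2, 3, 4, 5, 6, 7, 8, 9}
U = {1, 2, 3, 4, 5, 6, 7, 8, 9}
All non-empty? True
Pairwise disjoint? False
Covers U? True

No, not a valid partition


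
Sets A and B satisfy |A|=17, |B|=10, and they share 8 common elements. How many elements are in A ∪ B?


|A ∪ B| = |A| + |B| - |A ∩ B|
= 17 + 10 - 8
= 19

|A ∪ B| = 19


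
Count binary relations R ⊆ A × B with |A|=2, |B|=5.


A relation from A to B is any subset of A × B.
|A × B| = 2 × 5 = 10
# relations = 2^|A × B| = 2^10 = 1024

Number of relations = 1024


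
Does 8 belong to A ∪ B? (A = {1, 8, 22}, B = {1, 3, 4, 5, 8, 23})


A = {1, 8, 22}, B = {1, 3, 4, 5, 8, 23}
A ∪ B = all elements in A or B
A ∪ B = {1, 3, 4, 5, 8, 22, 23}
Checking if 8 ∈ A ∪ B
8 is in A ∪ B → True

8 ∈ A ∪ B


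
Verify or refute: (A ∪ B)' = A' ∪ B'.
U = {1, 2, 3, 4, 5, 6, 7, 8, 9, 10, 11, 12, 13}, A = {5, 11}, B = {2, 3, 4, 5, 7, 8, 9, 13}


LHS: A ∪ B = {2, 3, 4, 5, 7, 8, 9, 11, 13}
(A ∪ B)' = U \ (A ∪ B) = {1, 6, 10, 12}
A' = {1, 2, 3, 4, 6, 7, 8, 9, 10, 12, 13}, B' = {1, 6, 10, 11, 12}
Claimed RHS: A' ∪ B' = {1, 2, 3, 4, 6, 7, 8, 9, 10, 11, 12, 13}
Identity is INVALID: LHS = {1, 6, 10, 12} but the RHS claimed here equals {1, 2, 3, 4, 6, 7, 8, 9, 10, 11, 12, 13}. The correct form is (A ∪ B)' = A' ∩ B'.

Identity is invalid: (A ∪ B)' = {1, 6, 10, 12} but A' ∪ B' = {1, 2, 3, 4, 6, 7, 8, 9, 10, 11, 12, 13}. The correct De Morgan law is (A ∪ B)' = A' ∩ B'.


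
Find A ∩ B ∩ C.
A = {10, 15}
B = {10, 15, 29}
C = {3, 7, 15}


A ∩ B = {10, 15}
(A ∩ B) ∩ C = {15}

A ∩ B ∩ C = {15}


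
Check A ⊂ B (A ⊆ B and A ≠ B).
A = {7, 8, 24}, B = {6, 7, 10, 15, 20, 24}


A ⊂ B requires: A ⊆ B AND A ≠ B.
A ⊆ B? No
A ⊄ B, so A is not a proper subset.

No, A is not a proper subset of B


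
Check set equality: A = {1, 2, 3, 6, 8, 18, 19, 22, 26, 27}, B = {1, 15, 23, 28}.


Two sets are equal iff they have exactly the same elements.
A = {1, 2, 3, 6, 8, 18, 19, 22, 26, 27}
B = {1, 15, 23, 28}
Differences: {2, 3, 6, 8, 15, 18, 19, 22, 23, 26, 27, 28}
A ≠ B

No, A ≠ B


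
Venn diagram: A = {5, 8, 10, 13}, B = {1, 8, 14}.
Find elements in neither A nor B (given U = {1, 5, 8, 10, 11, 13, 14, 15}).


A = {5, 8, 10, 13}
B = {1, 8, 14}
Region: in neither A nor B (given U = {1, 5, 8, 10, 11, 13, 14, 15})
Elements: {11, 15}

Elements in neither A nor B (given U = {1, 5, 8, 10, 11, 13, 14, 15}): {11, 15}


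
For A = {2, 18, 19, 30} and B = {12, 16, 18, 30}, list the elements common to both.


A ∩ B = elements in both A and B
A = {2, 18, 19, 30}
B = {12, 16, 18, 30}
A ∩ B = {18, 30}

A ∩ B = {18, 30}


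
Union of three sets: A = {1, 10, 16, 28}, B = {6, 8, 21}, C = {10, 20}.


A ∪ B = {1, 6, 8, 10, 16, 21, 28}
(A ∪ B) ∪ C = {1, 6, 8, 10, 16, 20, 21, 28}

A ∪ B ∪ C = {1, 6, 8, 10, 16, 20, 21, 28}


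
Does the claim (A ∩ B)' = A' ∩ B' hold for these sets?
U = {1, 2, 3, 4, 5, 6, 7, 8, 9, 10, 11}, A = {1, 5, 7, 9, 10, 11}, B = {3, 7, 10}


LHS: A ∩ B = {7, 10}
(A ∩ B)' = U \ (A ∩ B) = {1, 2, 3, 4, 5, 6, 8, 9, 11}
A' = {2, 3, 4, 6, 8}, B' = {1, 2, 4, 5, 6, 8, 9, 11}
Claimed RHS: A' ∩ B' = {2, 4, 6, 8}
Identity is INVALID: LHS = {1, 2, 3, 4, 5, 6, 8, 9, 11} but the RHS claimed here equals {2, 4, 6, 8}. The correct form is (A ∩ B)' = A' ∪ B'.

Identity is invalid: (A ∩ B)' = {1, 2, 3, 4, 5, 6, 8, 9, 11} but A' ∩ B' = {2, 4, 6, 8}. The correct De Morgan law is (A ∩ B)' = A' ∪ B'.


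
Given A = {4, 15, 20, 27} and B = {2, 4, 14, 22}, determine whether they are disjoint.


Disjoint means A ∩ B = ∅.
A ∩ B = {4}
A ∩ B ≠ ∅, so A and B are NOT disjoint.

No, A and B are not disjoint (A ∩ B = {4})


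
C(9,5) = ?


C(n,k) = n! / (k!(n-k)!)
C(9,5) = 9! / (5!4!)
= 126

C(9,5) = 126


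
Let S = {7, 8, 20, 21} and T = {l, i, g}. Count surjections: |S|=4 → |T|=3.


n = |S| = 4, k = |T| = 3. Surjections via inclusion-exclusion:
S(n,k) = Σ(-1)^i × C(k,i) × (k-i)^n, i=0 to k
i=0: (-1)^0×C(3,0)×3^4 = 81
i=1: (-1)^1×C(3,1)×2^4 = -48
i=2: (-1)^2×C(3,2)×1^4 = 3
i=3: (-1)^3×C(3,3)×0^4 = 0
Total = 36

Number of surjections = 36


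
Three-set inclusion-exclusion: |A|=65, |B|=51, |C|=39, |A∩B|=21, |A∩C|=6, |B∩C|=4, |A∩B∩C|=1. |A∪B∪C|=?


|A∪B∪C| = |A|+|B|+|C| - |A∩B|-|A∩C|-|B∩C| + |A∩B∩C|
= 65+51+39 - 21-6-4 + 1
= 155 - 31 + 1
= 125

|A ∪ B ∪ C| = 125


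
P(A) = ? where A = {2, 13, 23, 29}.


|A| = 4, so |P(A)| = 2^4 = 16
Enumerate subsets by cardinality (0 to 4):
∅, {2}, {13}, {23}, {29}, {2, 13}, {2, 23}, {2, 29}, {13, 23}, {13, 29}, {23, 29}, {2, 13, 23}, {2, 13, 29}, {2, 23, 29}, {13, 23, 29}, {2, 13, 23, 29}

P(A) has 16 subsets: ∅, {2}, {13}, {23}, {29}, {2, 13}, {2, 23}, {2, 29}, {13, 23}, {13, 29}, {23, 29}, {2, 13, 23}, {2, 13, 29}, {2, 23, 29}, {13, 23, 29}, {2, 13, 23, 29}


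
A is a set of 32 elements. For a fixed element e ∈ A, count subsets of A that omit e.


Subsets of A avoiding e are subsets of A \ {e}, which has 31 elements.
Count = 2^(n-1) = 2^31
= 2147483648

Number of subsets avoiding e = 2147483648


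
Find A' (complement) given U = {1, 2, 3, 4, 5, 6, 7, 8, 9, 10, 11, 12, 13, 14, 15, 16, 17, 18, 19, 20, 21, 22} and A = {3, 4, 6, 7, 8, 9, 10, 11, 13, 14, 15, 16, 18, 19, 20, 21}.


Aᶜ = U \ A = elements in U but not in A
U = {1, 2, 3, 4, 5, 6, 7, 8, 9, 10, 11, 12, 13, 14, 15, 16, 17, 18, 19, 20, 21, 22}
A = {3, 4, 6, 7, 8, 9, 10, 11, 13, 14, 15, 16, 18, 19, 20, 21}
Aᶜ = {1, 2, 5, 12, 17, 22}

Aᶜ = {1, 2, 5, 12, 17, 22}


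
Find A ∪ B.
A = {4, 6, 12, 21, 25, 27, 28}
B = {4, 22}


A ∪ B = all elements in A or B (or both)
A = {4, 6, 12, 21, 25, 27, 28}
B = {4, 22}
A ∪ B = {4, 6, 12, 21, 22, 25, 27, 28}

A ∪ B = {4, 6, 12, 21, 22, 25, 27, 28}


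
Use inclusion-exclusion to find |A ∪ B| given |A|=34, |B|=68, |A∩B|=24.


|A ∪ B| = |A| + |B| - |A ∩ B|
= 34 + 68 - 24
= 78

|A ∪ B| = 78


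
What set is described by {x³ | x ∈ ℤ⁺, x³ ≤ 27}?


Checking each candidate:
Condition: positive perfect cubes ≤ 27
Result = {1, 8, 27}

{1, 8, 27}


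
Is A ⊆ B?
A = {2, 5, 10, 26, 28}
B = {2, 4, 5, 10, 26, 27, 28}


A ⊆ B means every element of A is in B.
All elements of A are in B.
So A ⊆ B.

Yes, A ⊆ B


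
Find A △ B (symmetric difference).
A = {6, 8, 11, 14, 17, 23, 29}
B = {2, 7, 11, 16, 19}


A △ B = (A \ B) ∪ (B \ A) = elements in exactly one of A or B
A \ B = {6, 8, 14, 17, 23, 29}
B \ A = {2, 7, 16, 19}
A △ B = {2, 6, 7, 8, 14, 16, 17, 19, 23, 29}

A △ B = {2, 6, 7, 8, 14, 16, 17, 19, 23, 29}


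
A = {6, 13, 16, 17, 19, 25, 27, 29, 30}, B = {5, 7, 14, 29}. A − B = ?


A \ B = elements in A but not in B
A = {6, 13, 16, 17, 19, 25, 27, 29, 30}
B = {5, 7, 14, 29}
Remove from A any elements in B
A \ B = {6, 13, 16, 17, 19, 25, 27, 30}

A \ B = {6, 13, 16, 17, 19, 25, 27, 30}


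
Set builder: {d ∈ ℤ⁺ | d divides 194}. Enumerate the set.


Checking each candidate:
Condition: positive divisors of 194
Result = {1, 2, 97, 194}

{1, 2, 97, 194}


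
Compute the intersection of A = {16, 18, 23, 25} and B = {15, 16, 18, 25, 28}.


A ∩ B = elements in both A and B
A = {16, 18, 23, 25}
B = {15, 16, 18, 25, 28}
A ∩ B = {16, 18, 25}

A ∩ B = {16, 18, 25}


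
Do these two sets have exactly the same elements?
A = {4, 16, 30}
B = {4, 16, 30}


Two sets are equal iff they have exactly the same elements.
A = {4, 16, 30}
B = {4, 16, 30}
Same elements → A = B

Yes, A = B


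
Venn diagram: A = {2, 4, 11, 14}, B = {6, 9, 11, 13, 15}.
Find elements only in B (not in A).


A = {2, 4, 11, 14}
B = {6, 9, 11, 13, 15}
Region: only in B (not in A)
Elements: {6, 9, 13, 15}

Elements only in B (not in A): {6, 9, 13, 15}


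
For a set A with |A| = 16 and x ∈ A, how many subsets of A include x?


Subsets of A containing x correspond to subsets of A \ {x}, which has 15 elements.
Count = 2^(n-1) = 2^15
= 32768

Number of subsets containing x = 32768


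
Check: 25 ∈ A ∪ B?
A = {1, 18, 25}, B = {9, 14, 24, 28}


A = {1, 18, 25}, B = {9, 14, 24, 28}
A ∪ B = all elements in A or B
A ∪ B = {1, 9, 14, 18, 24, 25, 28}
Checking if 25 ∈ A ∪ B
25 is in A ∪ B → True

25 ∈ A ∪ B


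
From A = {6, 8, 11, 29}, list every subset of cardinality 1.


|A| = 4, so A has C(4,1) = 4 subsets of size 1.
Enumerate by choosing 1 elements from A at a time:
{6}, {8}, {11}, {29}

1-element subsets (4 total): {6}, {8}, {11}, {29}


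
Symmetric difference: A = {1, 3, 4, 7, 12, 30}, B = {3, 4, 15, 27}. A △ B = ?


A △ B = (A \ B) ∪ (B \ A) = elements in exactly one of A or B
A \ B = {1, 7, 12, 30}
B \ A = {15, 27}
A △ B = {1, 7, 12, 15, 27, 30}

A △ B = {1, 7, 12, 15, 27, 30}


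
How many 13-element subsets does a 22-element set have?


C(n,k) = n! / (k!(n-k)!)
C(22,13) = 22! / (13!9!)
= 497420

C(22,13) = 497420


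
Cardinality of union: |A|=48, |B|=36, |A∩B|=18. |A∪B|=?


|A ∪ B| = |A| + |B| - |A ∩ B|
= 48 + 36 - 18
= 66

|A ∪ B| = 66


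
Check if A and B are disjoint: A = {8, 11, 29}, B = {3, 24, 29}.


Disjoint means A ∩ B = ∅.
A ∩ B = {29}
A ∩ B ≠ ∅, so A and B are NOT disjoint.

No, A and B are not disjoint (A ∩ B = {29})


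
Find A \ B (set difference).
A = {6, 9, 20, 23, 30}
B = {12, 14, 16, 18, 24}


A \ B = elements in A but not in B
A = {6, 9, 20, 23, 30}
B = {12, 14, 16, 18, 24}
Remove from A any elements in B
A \ B = {6, 9, 20, 23, 30}

A \ B = {6, 9, 20, 23, 30}


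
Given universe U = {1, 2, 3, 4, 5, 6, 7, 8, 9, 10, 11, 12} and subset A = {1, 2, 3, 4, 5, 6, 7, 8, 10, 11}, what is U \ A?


Aᶜ = U \ A = elements in U but not in A
U = {1, 2, 3, 4, 5, 6, 7, 8, 9, 10, 11, 12}
A = {1, 2, 3, 4, 5, 6, 7, 8, 10, 11}
Aᶜ = {9, 12}

Aᶜ = {9, 12}


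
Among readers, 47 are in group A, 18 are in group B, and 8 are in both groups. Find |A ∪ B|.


|A ∪ B| = |A| + |B| - |A ∩ B|
= 47 + 18 - 8
= 57

|A ∪ B| = 57


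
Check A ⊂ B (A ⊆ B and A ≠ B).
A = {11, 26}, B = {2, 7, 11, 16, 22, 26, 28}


A ⊂ B requires: A ⊆ B AND A ≠ B.
A ⊆ B? Yes
A = B? No
A ⊂ B: Yes (A is a proper subset of B)

Yes, A ⊂ B


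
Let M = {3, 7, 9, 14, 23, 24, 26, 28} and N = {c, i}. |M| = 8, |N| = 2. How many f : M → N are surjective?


n = |M| = 8, k = |N| = 2. Surjections via inclusion-exclusion:
S(n,k) = Σ(-1)^i × C(k,i) × (k-i)^n, i=0 to k
i=0: (-1)^0×C(2,0)×2^8 = 256
i=1: (-1)^1×C(2,1)×1^8 = -2
i=2: (-1)^2×C(2,2)×0^8 = 0
Total = 254

Number of surjections = 254
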